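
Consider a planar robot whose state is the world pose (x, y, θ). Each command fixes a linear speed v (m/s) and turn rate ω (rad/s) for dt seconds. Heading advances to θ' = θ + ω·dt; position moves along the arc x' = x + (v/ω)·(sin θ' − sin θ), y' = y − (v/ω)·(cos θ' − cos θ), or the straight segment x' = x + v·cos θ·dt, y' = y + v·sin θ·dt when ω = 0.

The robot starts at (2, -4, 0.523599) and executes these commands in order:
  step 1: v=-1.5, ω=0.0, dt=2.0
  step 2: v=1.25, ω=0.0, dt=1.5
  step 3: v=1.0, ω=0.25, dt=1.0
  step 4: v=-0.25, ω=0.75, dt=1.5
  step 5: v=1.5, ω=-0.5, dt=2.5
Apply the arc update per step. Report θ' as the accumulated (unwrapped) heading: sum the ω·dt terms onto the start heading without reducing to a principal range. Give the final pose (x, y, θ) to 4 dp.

step 1: θ'=0.5236 (straight) → pose (-0.5981, -5.5000, 0.5236)
step 2: θ'=0.5236 (straight) → pose (1.0257, -4.5625, 0.5236)
step 3: θ'=0.7736 (R=4.0000) → pose (1.8206, -3.9600, 0.7736)
step 4: θ'=1.8986 (R=-0.3333) → pose (1.7379, -4.3058, 1.8986)
step 5: θ'=0.6486 (R=-3.0000) → pose (2.7659, -0.9491, 0.6486)

(2.7659, -0.9491, 0.6486)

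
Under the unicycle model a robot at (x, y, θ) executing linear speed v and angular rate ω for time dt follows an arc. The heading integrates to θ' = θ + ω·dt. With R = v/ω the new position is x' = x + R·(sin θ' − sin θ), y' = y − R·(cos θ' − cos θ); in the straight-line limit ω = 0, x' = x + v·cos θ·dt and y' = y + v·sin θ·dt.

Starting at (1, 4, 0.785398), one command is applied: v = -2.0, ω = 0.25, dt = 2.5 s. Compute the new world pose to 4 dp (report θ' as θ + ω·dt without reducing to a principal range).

θ' = 0.7854 + 0.25·2.5 = 1.4104
R = v/ω = -2.0/0.25 = -8.0000
x' = 1 + -8.0000·(sin 1.4104 − sin 0.7854) = -1.2405
y' = 4 − -8.0000·(cos 1.4104 − cos 0.7854) = -0.3792

(-1.2405, -0.3792, 1.4104)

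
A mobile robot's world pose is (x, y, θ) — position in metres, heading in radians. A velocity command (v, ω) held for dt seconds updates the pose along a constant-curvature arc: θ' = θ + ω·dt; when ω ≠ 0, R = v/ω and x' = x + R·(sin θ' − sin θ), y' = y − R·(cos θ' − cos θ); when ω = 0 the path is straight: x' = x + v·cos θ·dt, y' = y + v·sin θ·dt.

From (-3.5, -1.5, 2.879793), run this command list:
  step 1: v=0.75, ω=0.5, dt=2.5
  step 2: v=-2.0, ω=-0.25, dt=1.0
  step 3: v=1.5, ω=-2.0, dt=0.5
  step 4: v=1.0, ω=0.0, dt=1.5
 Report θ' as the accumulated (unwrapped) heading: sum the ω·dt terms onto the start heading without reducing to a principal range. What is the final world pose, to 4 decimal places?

(-5.9919, -0.3892, 2.8798)

step 1: θ'=4.1298 (R=1.5000) → pose (-5.1408, -2.1236, 4.1298)
step 2: θ'=3.8798 (R=8.0000) → pose (-3.8441, -0.6077, 3.8798)
step 3: θ'=2.8798 (R=-0.7500) → pose (-4.5430, -0.7774, 2.8798)
step 4: θ'=2.8798 (straight) → pose (-5.9919, -0.3892, 2.8798)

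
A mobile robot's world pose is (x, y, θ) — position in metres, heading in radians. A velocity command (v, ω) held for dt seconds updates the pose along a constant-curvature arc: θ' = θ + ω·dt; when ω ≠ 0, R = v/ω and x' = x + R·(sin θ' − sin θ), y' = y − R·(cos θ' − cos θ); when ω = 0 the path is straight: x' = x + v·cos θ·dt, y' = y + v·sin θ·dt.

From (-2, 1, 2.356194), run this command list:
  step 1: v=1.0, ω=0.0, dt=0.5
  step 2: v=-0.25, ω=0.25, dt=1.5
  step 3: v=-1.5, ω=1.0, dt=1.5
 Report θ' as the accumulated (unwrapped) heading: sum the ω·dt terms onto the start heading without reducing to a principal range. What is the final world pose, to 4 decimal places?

step 1: θ'=2.3562 (straight) → pose (-2.3536, 1.3536, 2.3562)
step 2: θ'=2.7312 (R=-1.0000) → pose (-2.0454, 1.1437, 2.7312)
step 3: θ'=4.2312 (R=-1.5000) → pose (-0.1173, 1.8249, 4.2312)

(-0.1173, 1.8249, 4.2312)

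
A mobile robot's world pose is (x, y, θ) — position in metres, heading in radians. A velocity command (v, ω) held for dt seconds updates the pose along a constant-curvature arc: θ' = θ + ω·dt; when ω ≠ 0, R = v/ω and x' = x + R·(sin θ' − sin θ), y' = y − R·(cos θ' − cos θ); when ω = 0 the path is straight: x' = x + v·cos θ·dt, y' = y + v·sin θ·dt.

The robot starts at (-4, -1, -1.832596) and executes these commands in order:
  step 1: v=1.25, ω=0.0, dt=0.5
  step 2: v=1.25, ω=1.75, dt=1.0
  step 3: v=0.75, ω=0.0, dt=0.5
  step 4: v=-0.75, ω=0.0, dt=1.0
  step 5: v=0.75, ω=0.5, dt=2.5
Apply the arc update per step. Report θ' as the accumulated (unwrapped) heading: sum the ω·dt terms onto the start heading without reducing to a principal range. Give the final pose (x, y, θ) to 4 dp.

(-2.4011, -1.5634, 1.1674)

step 1: θ'=-1.8326 (straight) → pose (-4.1618, -1.6037, -1.8326)
step 2: θ'=-0.0826 (R=0.7143) → pose (-3.5307, -2.5004, -0.0826)
step 3: θ'=-0.0826 (straight) → pose (-3.1570, -2.5314, -0.0826)
step 4: θ'=-0.0826 (straight) → pose (-3.9045, -2.4695, -0.0826)
step 5: θ'=1.1674 (R=1.5000) → pose (-2.4011, -1.5634, 1.1674)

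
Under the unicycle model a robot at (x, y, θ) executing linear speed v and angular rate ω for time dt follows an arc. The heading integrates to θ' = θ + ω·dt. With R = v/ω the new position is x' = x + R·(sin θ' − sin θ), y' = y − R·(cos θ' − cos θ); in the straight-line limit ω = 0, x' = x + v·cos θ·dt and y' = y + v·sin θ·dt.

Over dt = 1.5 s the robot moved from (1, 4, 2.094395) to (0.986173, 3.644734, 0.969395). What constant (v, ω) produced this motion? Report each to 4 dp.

Δθ = 0.969395 − 2.094395 = -1.125000
ω = Δθ/dt = -1.125000/1.5 = -0.7500
R = −Δy/(cos θ' − cos θ) = 0.3333
v = R·ω = 0.3333·-0.7500 = -0.2500

v = -0.2500, ω = -0.7500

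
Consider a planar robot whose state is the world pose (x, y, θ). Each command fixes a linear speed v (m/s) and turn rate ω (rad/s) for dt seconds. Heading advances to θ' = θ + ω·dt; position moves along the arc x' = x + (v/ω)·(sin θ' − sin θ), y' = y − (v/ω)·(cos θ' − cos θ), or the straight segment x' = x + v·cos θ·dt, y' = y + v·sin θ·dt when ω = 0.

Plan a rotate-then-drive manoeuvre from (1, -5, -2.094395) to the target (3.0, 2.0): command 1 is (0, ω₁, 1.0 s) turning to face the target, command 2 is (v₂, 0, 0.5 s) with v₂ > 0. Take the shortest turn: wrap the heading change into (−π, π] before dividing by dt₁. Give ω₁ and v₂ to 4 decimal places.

ω₁ = -2.8963, v₂ = 14.5602

heading to target = atan2(2−-5, 3−1) = 1.2925
Δθ = wrap(1.2925 − -2.0944) = -2.8963; ω₁ = Δθ/dt₁ = -2.8963
distance = √((3−1)² + (2−-5)²) = 7.2801; v₂ = distance/dt₂ = 14.5602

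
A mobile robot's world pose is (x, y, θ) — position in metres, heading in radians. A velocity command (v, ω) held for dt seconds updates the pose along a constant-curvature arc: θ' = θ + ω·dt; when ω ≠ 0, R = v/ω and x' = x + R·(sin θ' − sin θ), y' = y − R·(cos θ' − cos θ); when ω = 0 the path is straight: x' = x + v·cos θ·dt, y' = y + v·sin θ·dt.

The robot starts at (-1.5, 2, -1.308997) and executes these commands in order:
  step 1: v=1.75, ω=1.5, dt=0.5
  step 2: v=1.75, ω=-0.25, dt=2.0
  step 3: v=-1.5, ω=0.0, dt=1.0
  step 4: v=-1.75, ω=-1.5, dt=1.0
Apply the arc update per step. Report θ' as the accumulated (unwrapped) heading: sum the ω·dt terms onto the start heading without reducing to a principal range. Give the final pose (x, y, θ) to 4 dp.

step 1: θ'=-0.5590 (R=1.1667) → pose (-0.9918, 1.3129, -0.5590)
step 2: θ'=-1.0590 (R=-7.0000) → pose (1.3989, -1.1934, -1.0590)
step 3: θ'=-1.0590 (straight) → pose (0.6643, 0.1144, -1.0590)
step 4: θ'=-2.5590 (R=1.1667) → pose (1.0396, 1.6600, -2.5590)

(1.0396, 1.6600, -2.5590)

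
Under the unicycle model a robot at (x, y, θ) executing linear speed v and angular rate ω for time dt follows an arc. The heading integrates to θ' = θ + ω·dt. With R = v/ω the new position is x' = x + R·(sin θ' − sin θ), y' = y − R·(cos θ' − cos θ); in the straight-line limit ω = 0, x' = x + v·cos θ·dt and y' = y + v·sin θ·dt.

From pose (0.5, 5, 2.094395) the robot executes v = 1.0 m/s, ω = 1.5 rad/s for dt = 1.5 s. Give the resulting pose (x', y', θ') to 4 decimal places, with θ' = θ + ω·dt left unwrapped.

θ' = 2.0944 + 1.5·1.5 = 4.3444
R = v/ω = 1.0/1.5 = 0.6667
x' = 0.5 + 0.6667·(sin 4.3444 − sin 2.0944) = -0.6994
y' = 5 − 0.6667·(cos 4.3444 − cos 2.0944) = 4.9065

(-0.6994, 4.9065, 4.3444)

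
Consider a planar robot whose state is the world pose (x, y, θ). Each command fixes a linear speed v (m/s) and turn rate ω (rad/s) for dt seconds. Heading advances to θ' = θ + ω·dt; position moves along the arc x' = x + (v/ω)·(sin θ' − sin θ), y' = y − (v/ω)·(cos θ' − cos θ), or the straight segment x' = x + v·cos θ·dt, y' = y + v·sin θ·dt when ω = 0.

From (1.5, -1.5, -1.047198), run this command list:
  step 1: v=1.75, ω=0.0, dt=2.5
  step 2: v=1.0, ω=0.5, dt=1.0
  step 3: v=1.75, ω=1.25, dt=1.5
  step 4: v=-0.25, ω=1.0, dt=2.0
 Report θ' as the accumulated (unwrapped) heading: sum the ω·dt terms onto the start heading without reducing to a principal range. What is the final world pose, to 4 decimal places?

step 1: θ'=-1.0472 (straight) → pose (3.6875, -5.2889, -1.0472)
step 2: θ'=-0.5472 (R=2.0000) → pose (4.3790, -5.9968, -0.5472)
step 3: θ'=1.3278 (R=1.4000) → pose (6.4662, -5.1381, 1.3278)
step 4: θ'=3.3278 (R=-0.2500) → pose (6.7552, -5.4439, 3.3278)

(6.7552, -5.4439, 3.3278)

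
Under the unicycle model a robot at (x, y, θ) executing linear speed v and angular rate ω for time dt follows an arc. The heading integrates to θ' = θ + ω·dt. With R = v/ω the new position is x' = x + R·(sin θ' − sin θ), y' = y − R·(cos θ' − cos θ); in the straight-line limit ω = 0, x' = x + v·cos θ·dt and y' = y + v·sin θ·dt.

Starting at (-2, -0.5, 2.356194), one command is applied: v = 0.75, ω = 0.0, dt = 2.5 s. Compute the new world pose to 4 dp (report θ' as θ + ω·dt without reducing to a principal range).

θ' = 2.3562 + 0.0·2.5 = 2.3562
ω = 0 → straight: x' = -2 + 0.75·cos(2.3562)·2.5 = -3.3258
y' = -0.5 + 0.75·sin(2.3562)·2.5 = 0.8258

(-3.3258, 0.8258, 2.3562)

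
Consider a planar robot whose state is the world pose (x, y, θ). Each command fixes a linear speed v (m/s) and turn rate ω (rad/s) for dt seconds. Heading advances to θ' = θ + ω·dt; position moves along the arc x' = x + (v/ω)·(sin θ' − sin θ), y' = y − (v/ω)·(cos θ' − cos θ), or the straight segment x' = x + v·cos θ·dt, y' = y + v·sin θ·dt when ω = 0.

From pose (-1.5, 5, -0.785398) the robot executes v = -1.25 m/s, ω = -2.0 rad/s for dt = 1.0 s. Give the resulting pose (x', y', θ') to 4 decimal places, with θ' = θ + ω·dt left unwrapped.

θ' = -0.7854 + -2.0·1.0 = -2.7854
R = v/ω = -1.25/-2.0 = 0.6250
x' = -1.5 + 0.6250·(sin -2.7854 − sin -0.7854) = -1.2760
y' = 5 − 0.6250·(cos -2.7854 − cos -0.7854) = 6.0277

(-1.2760, 6.0277, -2.7854)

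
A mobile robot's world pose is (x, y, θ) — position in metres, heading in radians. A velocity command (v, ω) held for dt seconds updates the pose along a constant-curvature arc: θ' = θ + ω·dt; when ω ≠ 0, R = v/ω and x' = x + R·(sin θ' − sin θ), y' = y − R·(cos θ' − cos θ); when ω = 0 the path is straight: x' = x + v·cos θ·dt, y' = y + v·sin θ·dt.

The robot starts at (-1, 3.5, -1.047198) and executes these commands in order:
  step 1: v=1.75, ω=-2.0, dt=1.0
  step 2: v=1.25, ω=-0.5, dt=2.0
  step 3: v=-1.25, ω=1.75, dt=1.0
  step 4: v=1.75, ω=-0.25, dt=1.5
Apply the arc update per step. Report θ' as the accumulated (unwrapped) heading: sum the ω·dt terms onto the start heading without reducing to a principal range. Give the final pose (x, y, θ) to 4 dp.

(-4.8485, 1.5101, -2.6722)

step 1: θ'=-3.0472 (R=-0.8750) → pose (-1.6753, 2.1914, -3.0472)
step 2: θ'=-4.0472 (R=-2.5000) → pose (-3.8779, 3.1372, -4.0472)
step 3: θ'=-2.2972 (R=-0.7143) → pose (-2.7820, 3.1037, -2.2972)
step 4: θ'=-2.6722 (R=-7.0000) → pose (-4.8485, 1.5101, -2.6722)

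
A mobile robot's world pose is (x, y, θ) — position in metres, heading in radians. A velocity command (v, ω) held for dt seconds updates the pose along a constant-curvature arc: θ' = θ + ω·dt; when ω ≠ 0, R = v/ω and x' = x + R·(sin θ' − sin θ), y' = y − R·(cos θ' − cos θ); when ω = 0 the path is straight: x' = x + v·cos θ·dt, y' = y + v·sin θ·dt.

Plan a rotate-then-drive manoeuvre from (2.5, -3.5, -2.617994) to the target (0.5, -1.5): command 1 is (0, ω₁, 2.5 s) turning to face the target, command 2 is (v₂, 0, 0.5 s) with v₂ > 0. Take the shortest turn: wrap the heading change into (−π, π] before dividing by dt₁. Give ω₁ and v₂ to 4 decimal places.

heading to target = atan2(-1.5−-3.5, 0.5−2.5) = 2.3562
Δθ = wrap(2.3562 − -2.6180) = -1.3090; ω₁ = Δθ/dt₁ = -0.5236
distance = √((0.5−2.5)² + (-1.5−-3.5)²) = 2.8284; v₂ = distance/dt₂ = 5.6569

ω₁ = -0.5236, v₂ = 5.6569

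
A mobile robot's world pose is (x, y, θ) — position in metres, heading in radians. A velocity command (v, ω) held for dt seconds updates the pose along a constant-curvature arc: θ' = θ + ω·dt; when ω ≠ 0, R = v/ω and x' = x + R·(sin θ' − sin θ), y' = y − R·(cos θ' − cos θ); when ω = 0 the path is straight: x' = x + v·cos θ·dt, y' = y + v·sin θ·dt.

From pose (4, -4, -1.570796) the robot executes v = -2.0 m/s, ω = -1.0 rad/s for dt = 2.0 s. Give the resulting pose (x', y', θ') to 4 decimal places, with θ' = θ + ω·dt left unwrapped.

(6.8323, -2.1814, -3.5708)

θ' = -1.5708 + -1.0·2.0 = -3.5708
R = v/ω = -2.0/-1.0 = 2.0000
x' = 4 + 2.0000·(sin -3.5708 − sin -1.5708) = 6.8323
y' = -4 − 2.0000·(cos -3.5708 − cos -1.5708) = -2.1814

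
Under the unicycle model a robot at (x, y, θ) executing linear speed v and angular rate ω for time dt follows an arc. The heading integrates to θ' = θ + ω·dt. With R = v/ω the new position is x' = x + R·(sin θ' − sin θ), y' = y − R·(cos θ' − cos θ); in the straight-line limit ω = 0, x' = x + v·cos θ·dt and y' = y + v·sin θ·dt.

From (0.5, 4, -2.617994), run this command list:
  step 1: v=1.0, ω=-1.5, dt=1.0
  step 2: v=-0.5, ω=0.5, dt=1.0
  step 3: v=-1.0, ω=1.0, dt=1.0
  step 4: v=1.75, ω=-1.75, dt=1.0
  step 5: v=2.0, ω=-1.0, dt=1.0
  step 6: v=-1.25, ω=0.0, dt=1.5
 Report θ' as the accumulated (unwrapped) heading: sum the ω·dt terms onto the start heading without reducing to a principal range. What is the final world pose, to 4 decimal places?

(-1.3443, 4.8347, -5.3680)

step 1: θ'=-4.1180 (R=-0.6667) → pose (-0.3857, 4.2040, -4.1180)
step 2: θ'=-3.6180 (R=-1.0000) → pose (-0.0158, 3.8754, -3.6180)
step 3: θ'=-2.6180 (R=-1.0000) → pose (0.9428, 3.8980, -2.6180)
step 4: θ'=-4.3680 (R=-1.0000) → pose (-0.4985, 4.4264, -4.3680)
step 5: θ'=-5.3680 (R=-2.0000) → pose (-0.2012, 6.3209, -5.3680)
step 6: θ'=-5.3680 (straight) → pose (-1.3443, 4.8347, -5.3680)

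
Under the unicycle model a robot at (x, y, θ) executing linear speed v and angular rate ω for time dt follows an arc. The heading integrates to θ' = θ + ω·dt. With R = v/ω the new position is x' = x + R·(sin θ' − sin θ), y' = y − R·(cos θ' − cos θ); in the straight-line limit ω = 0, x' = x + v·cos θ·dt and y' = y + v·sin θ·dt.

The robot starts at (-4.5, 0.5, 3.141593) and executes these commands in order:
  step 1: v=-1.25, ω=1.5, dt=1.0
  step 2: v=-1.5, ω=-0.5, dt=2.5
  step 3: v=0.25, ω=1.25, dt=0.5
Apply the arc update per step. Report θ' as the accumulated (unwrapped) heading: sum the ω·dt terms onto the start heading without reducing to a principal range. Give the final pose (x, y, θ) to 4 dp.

(-1.5225, 3.9033, 4.0166)

step 1: θ'=4.6416 (R=-0.8333) → pose (-3.6688, 1.2744, 4.6416)
step 2: θ'=3.3916 (R=3.0000) → pose (-1.4185, 3.9689, 3.3916)
step 3: θ'=4.0166 (R=0.2000) → pose (-1.5225, 3.9033, 4.0166)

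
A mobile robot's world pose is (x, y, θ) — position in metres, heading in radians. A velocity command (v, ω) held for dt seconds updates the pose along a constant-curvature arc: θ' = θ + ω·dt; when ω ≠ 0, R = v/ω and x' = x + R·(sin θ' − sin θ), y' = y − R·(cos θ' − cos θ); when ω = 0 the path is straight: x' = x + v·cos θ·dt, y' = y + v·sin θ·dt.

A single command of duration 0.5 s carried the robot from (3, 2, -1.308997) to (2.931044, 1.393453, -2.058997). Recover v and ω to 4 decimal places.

Δθ = -2.058997 − -1.308997 = -0.750000
ω = Δθ/dt = -0.750000/0.5 = -1.5000
R = −Δy/(cos θ' − cos θ) = -0.8333
v = R·ω = -0.8333·-1.5000 = 1.2500

v = 1.2500, ω = -1.5000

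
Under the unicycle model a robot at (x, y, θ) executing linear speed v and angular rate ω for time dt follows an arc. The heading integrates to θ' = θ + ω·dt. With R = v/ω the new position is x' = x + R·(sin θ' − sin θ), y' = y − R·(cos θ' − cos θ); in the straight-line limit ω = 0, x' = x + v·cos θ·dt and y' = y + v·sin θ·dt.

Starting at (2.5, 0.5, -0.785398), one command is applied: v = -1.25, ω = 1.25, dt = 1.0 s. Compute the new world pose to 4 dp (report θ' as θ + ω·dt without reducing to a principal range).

θ' = -0.7854 + 1.25·1.0 = 0.4646
R = v/ω = -1.25/1.25 = -1.0000
x' = 2.5 + -1.0000·(sin 0.4646 − sin -0.7854) = 1.3448
y' = 0.5 − -1.0000·(cos 0.4646 − cos -0.7854) = 0.6869

(1.3448, 0.6869, 0.4646)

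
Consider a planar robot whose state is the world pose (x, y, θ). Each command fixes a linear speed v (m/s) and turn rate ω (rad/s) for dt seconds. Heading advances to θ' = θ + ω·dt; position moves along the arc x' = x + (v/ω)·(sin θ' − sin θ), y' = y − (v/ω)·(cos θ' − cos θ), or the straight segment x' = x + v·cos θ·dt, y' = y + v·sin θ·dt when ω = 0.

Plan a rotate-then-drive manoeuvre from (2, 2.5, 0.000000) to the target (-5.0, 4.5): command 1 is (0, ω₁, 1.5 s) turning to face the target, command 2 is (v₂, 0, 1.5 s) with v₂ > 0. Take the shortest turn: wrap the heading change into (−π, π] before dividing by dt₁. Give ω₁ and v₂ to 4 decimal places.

heading to target = atan2(4.5−2.5, -5−2) = 2.8633
Δθ = wrap(2.8633 − 0.0000) = 2.8633; ω₁ = Δθ/dt₁ = 1.9089
distance = √((-5−2)² + (4.5−2.5)²) = 7.2801; v₂ = distance/dt₂ = 4.8534

ω₁ = 1.9089, v₂ = 4.8534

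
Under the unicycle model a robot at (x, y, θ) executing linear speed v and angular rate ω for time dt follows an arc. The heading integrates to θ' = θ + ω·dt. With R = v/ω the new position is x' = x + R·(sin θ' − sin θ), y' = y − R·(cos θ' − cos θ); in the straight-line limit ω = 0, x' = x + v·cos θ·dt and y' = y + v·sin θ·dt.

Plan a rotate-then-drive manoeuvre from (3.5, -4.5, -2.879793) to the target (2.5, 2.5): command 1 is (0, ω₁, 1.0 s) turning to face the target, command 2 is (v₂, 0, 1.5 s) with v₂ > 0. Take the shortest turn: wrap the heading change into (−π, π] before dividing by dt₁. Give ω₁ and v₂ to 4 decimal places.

heading to target = atan2(2.5−-4.5, 2.5−3.5) = 1.7127
Δθ = wrap(1.7127 − -2.8798) = -1.6907; ω₁ = Δθ/dt₁ = -1.6907
distance = √((2.5−3.5)² + (2.5−-4.5)²) = 7.0711; v₂ = distance/dt₂ = 4.7140

ω₁ = -1.6907, v₂ = 4.7140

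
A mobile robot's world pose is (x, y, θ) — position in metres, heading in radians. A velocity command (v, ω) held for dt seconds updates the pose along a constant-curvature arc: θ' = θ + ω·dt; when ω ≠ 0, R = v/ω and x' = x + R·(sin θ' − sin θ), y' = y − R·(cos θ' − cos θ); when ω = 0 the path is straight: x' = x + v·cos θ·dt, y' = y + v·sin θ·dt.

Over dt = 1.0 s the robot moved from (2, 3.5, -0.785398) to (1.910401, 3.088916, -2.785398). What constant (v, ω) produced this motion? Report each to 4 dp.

Δθ = -2.785398 − -0.785398 = -2.000000
ω = Δθ/dt = -2.000000/1.0 = -2.0000
R = −Δy/(cos θ' − cos θ) = -0.2500
v = R·ω = -0.2500·-2.0000 = 0.5000

v = 0.5000, ω = -2.0000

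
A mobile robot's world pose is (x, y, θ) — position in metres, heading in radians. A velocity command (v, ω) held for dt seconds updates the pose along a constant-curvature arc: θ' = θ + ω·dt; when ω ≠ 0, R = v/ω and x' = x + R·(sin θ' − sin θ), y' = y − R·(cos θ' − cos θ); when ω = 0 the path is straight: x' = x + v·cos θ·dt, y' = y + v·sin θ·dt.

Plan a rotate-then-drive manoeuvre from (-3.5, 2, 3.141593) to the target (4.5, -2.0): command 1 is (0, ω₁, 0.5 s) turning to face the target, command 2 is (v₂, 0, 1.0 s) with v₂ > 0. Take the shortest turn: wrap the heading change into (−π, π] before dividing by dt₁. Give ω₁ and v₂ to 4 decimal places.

ω₁ = 5.3559, v₂ = 8.9443

heading to target = atan2(-2−2, 4.5−-3.5) = -0.4636
Δθ = wrap(-0.4636 − 3.1416) = 2.6779; ω₁ = Δθ/dt₁ = 5.3559
distance = √((4.5−-3.5)² + (-2−2)²) = 8.9443; v₂ = distance/dt₂ = 8.9443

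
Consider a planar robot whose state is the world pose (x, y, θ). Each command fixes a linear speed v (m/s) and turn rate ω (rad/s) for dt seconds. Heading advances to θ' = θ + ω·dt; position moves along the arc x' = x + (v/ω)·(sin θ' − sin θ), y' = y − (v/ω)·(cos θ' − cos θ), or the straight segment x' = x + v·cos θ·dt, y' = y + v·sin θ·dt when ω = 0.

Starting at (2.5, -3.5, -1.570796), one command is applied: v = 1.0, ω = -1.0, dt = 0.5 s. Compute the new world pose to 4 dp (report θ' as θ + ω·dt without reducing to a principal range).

θ' = -1.5708 + -1.0·0.5 = -2.0708
R = v/ω = 1.0/-1.0 = -1.0000
x' = 2.5 + -1.0000·(sin -2.0708 − sin -1.5708) = 2.3776
y' = -3.5 − -1.0000·(cos -2.0708 − cos -1.5708) = -3.9794

(2.3776, -3.9794, -2.0708)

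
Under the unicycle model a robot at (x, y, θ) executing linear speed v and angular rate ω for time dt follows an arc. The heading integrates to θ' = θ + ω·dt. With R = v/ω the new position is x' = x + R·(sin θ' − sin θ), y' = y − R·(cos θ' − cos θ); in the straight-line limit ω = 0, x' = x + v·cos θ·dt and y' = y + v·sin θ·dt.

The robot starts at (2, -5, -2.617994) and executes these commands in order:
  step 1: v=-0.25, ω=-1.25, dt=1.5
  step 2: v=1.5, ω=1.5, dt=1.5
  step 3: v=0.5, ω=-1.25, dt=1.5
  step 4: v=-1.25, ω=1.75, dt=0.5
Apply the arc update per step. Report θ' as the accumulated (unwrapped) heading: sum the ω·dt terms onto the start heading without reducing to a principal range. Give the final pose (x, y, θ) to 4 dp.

step 1: θ'=-4.4930 (R=0.2000) → pose (2.2952, -5.1297, -4.4930)
step 2: θ'=-2.2430 (R=1.0000) → pose (0.5367, -4.7246, -2.2430)
step 3: θ'=-4.1180 (R=-0.4000) → pose (-0.1077, -4.6995, -4.1180)
step 4: θ'=-3.2430 (R=-0.7143) → pose (0.4118, -5.0101, -3.2430)

(0.4118, -5.0101, -3.2430)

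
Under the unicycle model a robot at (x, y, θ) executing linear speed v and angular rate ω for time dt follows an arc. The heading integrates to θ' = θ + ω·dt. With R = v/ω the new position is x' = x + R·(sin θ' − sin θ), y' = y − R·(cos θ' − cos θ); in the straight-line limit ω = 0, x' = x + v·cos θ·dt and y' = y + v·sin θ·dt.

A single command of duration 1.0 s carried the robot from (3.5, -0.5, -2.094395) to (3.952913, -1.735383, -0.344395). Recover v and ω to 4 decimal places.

v = 1.5000, ω = 1.7500

Δθ = -0.344395 − -2.094395 = 1.750000
ω = Δθ/dt = 1.750000/1.0 = 1.7500
R = −Δy/(cos θ' − cos θ) = 0.8571
v = R·ω = 0.8571·1.7500 = 1.5000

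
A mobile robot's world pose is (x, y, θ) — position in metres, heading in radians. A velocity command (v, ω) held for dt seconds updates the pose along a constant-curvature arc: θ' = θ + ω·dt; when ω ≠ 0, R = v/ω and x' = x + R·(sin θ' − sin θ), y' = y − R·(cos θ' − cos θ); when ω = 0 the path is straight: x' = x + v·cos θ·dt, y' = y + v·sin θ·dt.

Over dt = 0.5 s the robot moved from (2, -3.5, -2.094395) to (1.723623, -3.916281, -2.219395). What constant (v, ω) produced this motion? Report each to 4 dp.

Δθ = -2.219395 − -2.094395 = -0.125000
ω = Δθ/dt = -0.125000/0.5 = -0.2500
R = −Δy/(cos θ' − cos θ) = -4.0000
v = R·ω = -4.0000·-0.2500 = 1.0000

v = 1.0000, ω = -0.2500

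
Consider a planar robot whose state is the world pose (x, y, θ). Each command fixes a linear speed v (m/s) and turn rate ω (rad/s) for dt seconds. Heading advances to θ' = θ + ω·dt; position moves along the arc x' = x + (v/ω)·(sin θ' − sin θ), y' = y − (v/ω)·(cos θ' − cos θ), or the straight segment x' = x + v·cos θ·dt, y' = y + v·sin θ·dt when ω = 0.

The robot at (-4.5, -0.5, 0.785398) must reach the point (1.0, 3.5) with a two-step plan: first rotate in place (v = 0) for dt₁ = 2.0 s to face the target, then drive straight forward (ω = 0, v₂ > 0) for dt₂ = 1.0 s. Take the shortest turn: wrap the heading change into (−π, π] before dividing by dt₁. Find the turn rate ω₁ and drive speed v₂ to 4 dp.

ω₁ = -0.0783, v₂ = 6.8007

heading to target = atan2(3.5−-0.5, 1−-4.5) = 0.6288
Δθ = wrap(0.6288 − 0.7854) = -0.1566; ω₁ = Δθ/dt₁ = -0.0783
distance = √((1−-4.5)² + (3.5−-0.5)²) = 6.8007; v₂ = distance/dt₂ = 6.8007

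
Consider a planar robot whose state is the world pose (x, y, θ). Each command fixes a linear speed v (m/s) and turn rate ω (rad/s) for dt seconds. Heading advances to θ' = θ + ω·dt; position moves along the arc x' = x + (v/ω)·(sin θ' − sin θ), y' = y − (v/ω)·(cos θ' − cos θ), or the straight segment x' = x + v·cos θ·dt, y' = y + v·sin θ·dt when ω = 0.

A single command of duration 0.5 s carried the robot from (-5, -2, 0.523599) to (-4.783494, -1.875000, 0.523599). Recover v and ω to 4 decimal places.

v = 0.5000, ω = 0.0000

Δθ = 0.523599 − 0.523599 = 0.000000
ω = Δθ/dt = 0.000000/0.5 = 0.0000
ω = 0 → v = (Δx·cos θ + Δy·sin θ)/dt = 0.5000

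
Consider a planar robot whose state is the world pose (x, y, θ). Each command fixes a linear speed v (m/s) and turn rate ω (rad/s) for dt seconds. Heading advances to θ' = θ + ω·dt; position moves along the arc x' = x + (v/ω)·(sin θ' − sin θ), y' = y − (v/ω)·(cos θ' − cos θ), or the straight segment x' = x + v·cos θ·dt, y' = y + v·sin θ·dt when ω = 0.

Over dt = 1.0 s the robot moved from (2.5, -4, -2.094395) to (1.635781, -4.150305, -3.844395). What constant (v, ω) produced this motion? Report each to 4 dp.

Δθ = -3.844395 − -2.094395 = -1.750000
ω = Δθ/dt = -1.750000/1.0 = -1.7500
R = Δx/(sin θ' − sin θ) = -0.5714
v = R·ω = -0.5714·-1.7500 = 1.0000

v = 1.0000, ω = -1.7500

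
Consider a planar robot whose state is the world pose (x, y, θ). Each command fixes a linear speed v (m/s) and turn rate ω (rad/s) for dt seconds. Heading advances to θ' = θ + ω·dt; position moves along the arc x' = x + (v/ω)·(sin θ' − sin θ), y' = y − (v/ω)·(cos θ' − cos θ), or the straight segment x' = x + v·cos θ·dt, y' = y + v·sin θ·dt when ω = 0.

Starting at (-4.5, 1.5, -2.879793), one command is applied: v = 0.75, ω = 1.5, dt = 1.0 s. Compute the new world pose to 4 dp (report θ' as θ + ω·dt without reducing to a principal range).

θ' = -2.8798 + 1.5·1.0 = -1.3798
R = v/ω = 0.75/1.5 = 0.5000
x' = -4.5 + 0.5000·(sin -1.3798 − sin -2.8798) = -4.8615
y' = 1.5 − 0.5000·(cos -1.3798 − cos -2.8798) = 0.9221

(-4.8615, 0.9221, -1.3798)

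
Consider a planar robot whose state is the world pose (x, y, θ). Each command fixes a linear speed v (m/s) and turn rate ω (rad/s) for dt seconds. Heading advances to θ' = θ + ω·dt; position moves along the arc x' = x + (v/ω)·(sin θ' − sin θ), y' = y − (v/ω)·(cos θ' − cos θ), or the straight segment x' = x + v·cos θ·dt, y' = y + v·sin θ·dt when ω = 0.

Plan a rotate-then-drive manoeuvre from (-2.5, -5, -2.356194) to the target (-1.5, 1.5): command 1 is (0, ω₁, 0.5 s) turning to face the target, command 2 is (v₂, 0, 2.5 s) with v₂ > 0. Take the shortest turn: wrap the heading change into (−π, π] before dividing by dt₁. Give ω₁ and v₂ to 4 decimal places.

heading to target = atan2(1.5−-5, -1.5−-2.5) = 1.4181
Δθ = wrap(1.4181 − -2.3562) = -2.5088; ω₁ = Δθ/dt₁ = -5.0177
distance = √((-1.5−-2.5)² + (1.5−-5)²) = 6.5765; v₂ = distance/dt₂ = 2.6306

ω₁ = -5.0177, v₂ = 2.6306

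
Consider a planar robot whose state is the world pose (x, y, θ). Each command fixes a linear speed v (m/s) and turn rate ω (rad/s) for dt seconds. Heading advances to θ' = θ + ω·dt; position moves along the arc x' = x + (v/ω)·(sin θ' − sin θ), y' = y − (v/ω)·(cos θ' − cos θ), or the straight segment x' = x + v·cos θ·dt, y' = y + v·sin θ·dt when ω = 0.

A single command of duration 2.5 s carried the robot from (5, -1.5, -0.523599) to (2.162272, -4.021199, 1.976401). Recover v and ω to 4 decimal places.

Δθ = 1.976401 − -0.523599 = 2.500000
ω = Δθ/dt = 2.500000/2.5 = 1.0000
R = Δx/(sin θ' − sin θ) = -2.0000
v = R·ω = -2.0000·1.0000 = -2.0000

v = -2.0000, ω = 1.0000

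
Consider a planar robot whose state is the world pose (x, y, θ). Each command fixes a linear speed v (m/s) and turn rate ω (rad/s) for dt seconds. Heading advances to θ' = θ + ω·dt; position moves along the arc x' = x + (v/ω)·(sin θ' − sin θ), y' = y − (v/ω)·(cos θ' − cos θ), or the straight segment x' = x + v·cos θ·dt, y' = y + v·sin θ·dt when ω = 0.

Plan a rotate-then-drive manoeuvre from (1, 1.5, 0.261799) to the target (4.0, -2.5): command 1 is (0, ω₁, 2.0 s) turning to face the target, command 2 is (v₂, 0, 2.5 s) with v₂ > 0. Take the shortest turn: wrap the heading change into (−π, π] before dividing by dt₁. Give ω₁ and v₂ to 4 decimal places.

ω₁ = -0.5945, v₂ = 2.0000

heading to target = atan2(-2.5−1.5, 4−1) = -0.9273
Δθ = wrap(-0.9273 − 0.2618) = -1.1891; ω₁ = Δθ/dt₁ = -0.5945
distance = √((4−1)² + (-2.5−1.5)²) = 5.0000; v₂ = distance/dt₂ = 2.0000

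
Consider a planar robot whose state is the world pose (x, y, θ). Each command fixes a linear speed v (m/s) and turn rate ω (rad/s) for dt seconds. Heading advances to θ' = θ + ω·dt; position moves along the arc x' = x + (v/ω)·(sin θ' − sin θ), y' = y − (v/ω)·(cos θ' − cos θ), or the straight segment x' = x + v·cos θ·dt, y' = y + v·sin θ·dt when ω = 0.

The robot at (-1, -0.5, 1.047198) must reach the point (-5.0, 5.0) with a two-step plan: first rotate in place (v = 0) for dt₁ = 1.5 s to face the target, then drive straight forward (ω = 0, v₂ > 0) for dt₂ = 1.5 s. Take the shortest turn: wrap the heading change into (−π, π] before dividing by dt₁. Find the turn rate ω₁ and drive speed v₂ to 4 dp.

heading to target = atan2(5−-0.5, -5−-1) = 2.1996
Δθ = wrap(2.1996 − 1.0472) = 1.1524; ω₁ = Δθ/dt₁ = 0.7683
distance = √((-5−-1)² + (5−-0.5)²) = 6.8007; v₂ = distance/dt₂ = 4.5338

ω₁ = 0.7683, v₂ = 4.5338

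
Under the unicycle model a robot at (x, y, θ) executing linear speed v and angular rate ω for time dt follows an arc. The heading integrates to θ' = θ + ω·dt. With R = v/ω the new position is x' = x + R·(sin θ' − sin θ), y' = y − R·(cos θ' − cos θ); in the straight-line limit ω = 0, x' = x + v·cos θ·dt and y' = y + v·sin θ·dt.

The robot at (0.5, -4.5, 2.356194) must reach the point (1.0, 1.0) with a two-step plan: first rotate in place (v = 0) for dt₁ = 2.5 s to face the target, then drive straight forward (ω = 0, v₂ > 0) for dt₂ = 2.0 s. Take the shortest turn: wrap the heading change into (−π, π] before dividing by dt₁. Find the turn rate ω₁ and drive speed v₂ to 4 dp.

heading to target = atan2(1−-4.5, 1−0.5) = 1.4801
Δθ = wrap(1.4801 − 2.3562) = -0.8761; ω₁ = Δθ/dt₁ = -0.3504
distance = √((1−0.5)² + (1−-4.5)²) = 5.5227; v₂ = distance/dt₂ = 2.7613

ω₁ = -0.3504, v₂ = 2.7613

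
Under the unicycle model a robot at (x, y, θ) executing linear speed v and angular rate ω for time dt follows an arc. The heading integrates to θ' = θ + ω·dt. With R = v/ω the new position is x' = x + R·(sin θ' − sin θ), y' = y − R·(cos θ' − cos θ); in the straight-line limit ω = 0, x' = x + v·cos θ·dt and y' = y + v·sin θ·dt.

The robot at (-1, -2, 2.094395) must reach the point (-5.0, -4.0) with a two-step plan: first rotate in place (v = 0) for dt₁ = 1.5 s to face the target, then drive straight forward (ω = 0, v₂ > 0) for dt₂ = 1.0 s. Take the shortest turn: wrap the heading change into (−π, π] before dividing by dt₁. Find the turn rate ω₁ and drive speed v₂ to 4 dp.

heading to target = atan2(-4−-2, -5−-1) = -2.6779
Δθ = wrap(-2.6779 − 2.0944) = 1.5108; ω₁ = Δθ/dt₁ = 1.0072
distance = √((-5−-1)² + (-4−-2)²) = 4.4721; v₂ = distance/dt₂ = 4.4721

ω₁ = 1.0072, v₂ = 4.4721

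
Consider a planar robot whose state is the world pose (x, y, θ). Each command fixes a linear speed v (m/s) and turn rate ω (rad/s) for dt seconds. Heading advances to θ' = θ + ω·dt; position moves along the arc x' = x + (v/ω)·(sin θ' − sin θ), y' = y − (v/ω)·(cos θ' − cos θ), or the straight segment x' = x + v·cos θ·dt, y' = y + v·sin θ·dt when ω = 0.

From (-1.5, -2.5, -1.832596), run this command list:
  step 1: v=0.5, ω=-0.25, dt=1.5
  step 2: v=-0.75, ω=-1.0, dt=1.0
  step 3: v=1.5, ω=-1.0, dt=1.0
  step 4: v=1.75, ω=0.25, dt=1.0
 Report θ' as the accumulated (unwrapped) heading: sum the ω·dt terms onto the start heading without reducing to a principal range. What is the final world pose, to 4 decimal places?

(-3.4134, -0.6873, -3.9576)

step 1: θ'=-2.2076 (R=-2.0000) → pose (-1.8238, -3.1716, -2.2076)
step 2: θ'=-3.2076 (R=0.7500) → pose (-1.1714, -2.8692, -3.2076)
step 3: θ'=-4.2076 (R=-1.5000) → pose (-2.3854, -2.0979, -4.2076)
step 4: θ'=-3.9576 (R=7.0000) → pose (-3.4134, -0.6873, -3.9576)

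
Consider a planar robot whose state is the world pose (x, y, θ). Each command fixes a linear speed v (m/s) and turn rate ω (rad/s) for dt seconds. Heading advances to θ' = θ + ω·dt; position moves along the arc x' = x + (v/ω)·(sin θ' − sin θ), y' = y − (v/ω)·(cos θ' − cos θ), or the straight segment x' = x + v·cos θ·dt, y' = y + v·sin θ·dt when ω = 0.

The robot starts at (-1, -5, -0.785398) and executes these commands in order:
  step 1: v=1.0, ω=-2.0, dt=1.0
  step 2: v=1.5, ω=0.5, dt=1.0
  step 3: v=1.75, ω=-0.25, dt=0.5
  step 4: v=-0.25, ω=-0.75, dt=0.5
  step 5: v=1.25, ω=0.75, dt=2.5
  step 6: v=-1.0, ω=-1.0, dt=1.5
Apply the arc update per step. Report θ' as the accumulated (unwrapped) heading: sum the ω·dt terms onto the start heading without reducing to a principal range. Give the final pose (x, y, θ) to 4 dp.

(-3.5190, -8.4537, -2.4104)

step 1: θ'=-2.7854 (R=-0.5000) → pose (-1.1792, -5.8222, -2.7854)
step 2: θ'=-2.2854 (R=3.0000) → pose (-2.3991, -6.6679, -2.2854)
step 3: θ'=-2.4104 (R=-7.0000) → pose (-3.0123, -7.2913, -2.4104)
step 4: θ'=-2.7854 (R=0.3333) → pose (-2.9059, -7.2271, -2.7854)
step 5: θ'=-0.9104 (R=1.6667) → pose (-3.6410, -9.8115, -0.9104)
step 6: θ'=-2.4104 (R=1.0000) → pose (-3.5190, -8.4537, -2.4104)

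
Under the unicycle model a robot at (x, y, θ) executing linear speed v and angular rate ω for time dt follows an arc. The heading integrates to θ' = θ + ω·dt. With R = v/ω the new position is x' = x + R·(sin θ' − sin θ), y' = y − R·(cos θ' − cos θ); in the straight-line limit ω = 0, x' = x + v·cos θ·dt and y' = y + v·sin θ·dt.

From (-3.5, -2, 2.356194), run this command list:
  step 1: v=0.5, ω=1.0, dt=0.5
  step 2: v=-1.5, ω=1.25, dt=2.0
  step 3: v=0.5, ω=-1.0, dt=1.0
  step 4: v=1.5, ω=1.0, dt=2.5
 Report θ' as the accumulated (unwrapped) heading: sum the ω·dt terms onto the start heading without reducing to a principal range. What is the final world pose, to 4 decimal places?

(-0.1274, -2.2600, 6.8562)

step 1: θ'=2.8562 (R=0.5000) → pose (-3.7128, -1.8738, 2.8562)
step 2: θ'=5.3562 (R=-1.2000) → pose (-2.4152, -0.0020, 5.3562)
step 3: θ'=4.3562 (R=-0.5000) → pose (-2.3464, -0.4765, 4.3562)
step 4: θ'=6.8562 (R=1.5000) → pose (-0.1274, -2.2600, 6.8562)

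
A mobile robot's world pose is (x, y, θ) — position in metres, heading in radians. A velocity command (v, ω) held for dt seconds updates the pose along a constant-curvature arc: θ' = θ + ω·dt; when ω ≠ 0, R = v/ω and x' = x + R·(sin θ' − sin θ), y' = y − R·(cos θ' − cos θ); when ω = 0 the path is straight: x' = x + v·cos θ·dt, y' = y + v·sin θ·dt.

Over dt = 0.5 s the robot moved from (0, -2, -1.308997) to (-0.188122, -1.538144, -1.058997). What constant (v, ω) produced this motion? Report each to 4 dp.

v = -1.0000, ω = 0.5000

Δθ = -1.058997 − -1.308997 = 0.250000
ω = Δθ/dt = 0.250000/0.5 = 0.5000
R = −Δy/(cos θ' − cos θ) = -2.0000
v = R·ω = -2.0000·0.5000 = -1.0000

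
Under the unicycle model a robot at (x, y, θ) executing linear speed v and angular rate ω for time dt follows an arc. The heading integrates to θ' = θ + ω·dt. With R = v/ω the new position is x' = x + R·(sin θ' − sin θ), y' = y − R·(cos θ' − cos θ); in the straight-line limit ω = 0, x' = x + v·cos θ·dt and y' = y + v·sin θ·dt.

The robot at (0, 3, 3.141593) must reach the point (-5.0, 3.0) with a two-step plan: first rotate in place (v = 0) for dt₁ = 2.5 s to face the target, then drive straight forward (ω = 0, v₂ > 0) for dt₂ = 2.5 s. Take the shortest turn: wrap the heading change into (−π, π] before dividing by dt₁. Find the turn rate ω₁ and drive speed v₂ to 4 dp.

ω₁ = 0.0000, v₂ = 2.0000

heading to target = atan2(3−3, -5−0) = 3.1416
Δθ = wrap(3.1416 − 3.1416) = 0.0000; ω₁ = Δθ/dt₁ = 0.0000
distance = √((-5−0)² + (3−3)²) = 5.0000; v₂ = distance/dt₂ = 2.0000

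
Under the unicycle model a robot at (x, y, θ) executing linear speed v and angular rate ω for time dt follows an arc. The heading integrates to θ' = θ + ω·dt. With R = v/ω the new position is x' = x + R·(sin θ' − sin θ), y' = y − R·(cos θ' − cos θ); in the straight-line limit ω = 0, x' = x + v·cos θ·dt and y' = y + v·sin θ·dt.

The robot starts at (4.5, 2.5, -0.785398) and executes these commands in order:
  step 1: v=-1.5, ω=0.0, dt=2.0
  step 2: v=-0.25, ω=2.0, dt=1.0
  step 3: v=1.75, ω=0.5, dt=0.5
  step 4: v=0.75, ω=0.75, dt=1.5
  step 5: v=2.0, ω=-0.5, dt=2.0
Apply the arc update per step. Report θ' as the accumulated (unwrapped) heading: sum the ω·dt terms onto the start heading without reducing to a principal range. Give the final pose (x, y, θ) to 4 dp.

(0.0014, 9.7142, 1.5896)

step 1: θ'=-0.7854 (straight) → pose (2.3787, 4.6213, -0.7854)
step 2: θ'=1.2146 (R=-0.1250) → pose (2.1731, 4.5765, 1.2146)
step 3: θ'=1.4646 (R=3.5000) → pose (2.3731, 5.4260, 1.4646)
step 4: θ'=2.5896 (R=1.0000) → pose (1.9031, 6.3835, 2.5896)
step 5: θ'=1.5896 (R=-4.0000) → pose (0.0014, 9.7142, 1.5896)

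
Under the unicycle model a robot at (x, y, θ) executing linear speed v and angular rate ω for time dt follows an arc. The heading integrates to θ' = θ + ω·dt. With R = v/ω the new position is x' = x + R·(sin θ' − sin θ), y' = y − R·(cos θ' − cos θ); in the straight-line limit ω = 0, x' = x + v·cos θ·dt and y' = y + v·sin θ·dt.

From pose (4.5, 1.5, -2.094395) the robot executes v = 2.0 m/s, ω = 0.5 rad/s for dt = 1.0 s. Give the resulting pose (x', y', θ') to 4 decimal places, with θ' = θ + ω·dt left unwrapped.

θ' = -2.0944 + 0.5·1.0 = -1.5944
R = v/ω = 2.0/0.5 = 4.0000
x' = 4.5 + 4.0000·(sin -1.5944 − sin -2.0944) = 3.9652
y' = 1.5 − 4.0000·(cos -1.5944 − cos -2.0944) = -0.4056

(3.9652, -0.4056, -1.5944)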